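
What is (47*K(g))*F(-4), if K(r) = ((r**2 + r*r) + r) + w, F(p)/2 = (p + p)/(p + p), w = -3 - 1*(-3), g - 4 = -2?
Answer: 940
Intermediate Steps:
g = 2 (g = 4 - 2 = 2)
w = 0 (w = -3 + 3 = 0)
F(p) = 2 (F(p) = 2*((p + p)/(p + p)) = 2*((2*p)/((2*p))) = 2*((2*p)*(1/(2*p))) = 2*1 = 2)
K(r) = r + 2*r**2 (K(r) = ((r**2 + r*r) + r) + 0 = ((r**2 + r**2) + r) + 0 = (2*r**2 + r) + 0 = (r + 2*r**2) + 0 = r + 2*r**2)
(47*K(g))*F(-4) = (47*(2*(1 + 2*2)))*2 = (47*(2*(1 + 4)))*2 = (47*(2*5))*2 = (47*10)*2 = 470*2 = 940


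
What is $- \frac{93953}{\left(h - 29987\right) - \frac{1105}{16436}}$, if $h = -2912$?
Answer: $\frac{1544211508}{540729069} \approx 2.8558$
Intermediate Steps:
$- \frac{93953}{\left(h - 29987\right) - \frac{1105}{16436}} = - \frac{93953}{\left(-2912 - 29987\right) - \frac{1105}{16436}} = - \frac{93953}{-32899 - \frac{1105}{16436}} = - \frac{93953}{- \frac{540729069}{16436}} = \left(-93953\right) \left(- \frac{16436}{540729069}\right) = \frac{1544211508}{540729069}$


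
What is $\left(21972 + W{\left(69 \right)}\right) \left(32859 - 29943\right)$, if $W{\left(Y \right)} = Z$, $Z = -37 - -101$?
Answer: $64256976$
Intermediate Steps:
$Z = 64$ ($Z = -37 + 101 = 64$)
$W{\left(Y \right)} = 64$
$\left(21972 + W{\left(69 \right)}\right) \left(32859 - 29943\right) = \left(21972 + 64\right) \left(32859 - 29943\right) = 22036 \cdot 2916 = 64256976$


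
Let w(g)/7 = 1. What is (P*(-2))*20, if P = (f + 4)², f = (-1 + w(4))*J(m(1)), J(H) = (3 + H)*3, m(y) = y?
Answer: -231040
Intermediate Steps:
w(g) = 7 (w(g) = 7*1 = 7)
J(H) = 9 + 3*H
f = 72 (f = (-1 + 7)*(9 + 3*1) = 6*(9 + 3) = 6*12 = 72)
P = 5776 (P = (72 + 4)² = 76² = 5776)
(P*(-2))*20 = (5776*(-2))*20 = -11552*20 = -231040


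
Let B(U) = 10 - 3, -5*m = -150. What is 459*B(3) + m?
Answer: 3243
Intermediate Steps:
m = 30 (m = -⅕*(-150) = 30)
B(U) = 7
459*B(3) + m = 459*7 + 30 = 3213 + 30 = 3243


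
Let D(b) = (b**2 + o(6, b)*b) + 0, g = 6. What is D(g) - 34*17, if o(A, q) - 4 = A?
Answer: -482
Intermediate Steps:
o(A, q) = 4 + A
D(b) = b**2 + 10*b (D(b) = (b**2 + (4 + 6)*b) + 0 = (b**2 + 10*b) + 0 = b**2 + 10*b)
D(g) - 34*17 = 6*(10 + 6) - 34*17 = 6*16 - 578 = 96 - 578 = -482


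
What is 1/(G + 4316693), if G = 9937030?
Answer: 1/14253723 ≈ 7.0157e-8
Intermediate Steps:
1/(G + 4316693) = 1/(9937030 + 4316693) = 1/14253723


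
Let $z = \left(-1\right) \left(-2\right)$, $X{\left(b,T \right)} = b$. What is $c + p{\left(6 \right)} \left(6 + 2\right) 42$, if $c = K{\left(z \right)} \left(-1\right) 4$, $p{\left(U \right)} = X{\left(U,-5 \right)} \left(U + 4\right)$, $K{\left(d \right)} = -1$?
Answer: $20164$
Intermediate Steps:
$z = 2$
$p{\left(U \right)} = U \left(4 + U\right)$ ($p{\left(U \right)} = U \left(U + 4\right) = U \left(4 + U\right)$)
$c = 4$ ($c = \left(-1\right) \left(-1\right) 4 = 1 \cdot 4 = 4$)
$c + p{\left(6 \right)} \left(6 + 2\right) 42 = 4 + 6 \left(4 + 6\right) \left(6 + 2\right) 42 = 4 + 6 \cdot 10 \cdot 8 \cdot 42 = 4 + 60 \cdot 8 \cdot 42 = 4 + 480 \cdot 42 = 4 + 20160 = 20164$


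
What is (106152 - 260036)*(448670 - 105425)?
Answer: -52819913580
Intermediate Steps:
(106152 - 260036)*(448670 - 105425) = -153884*343245 = -52819913580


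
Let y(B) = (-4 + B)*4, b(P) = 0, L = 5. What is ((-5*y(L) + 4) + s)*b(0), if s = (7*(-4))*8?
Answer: 0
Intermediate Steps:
y(B) = -16 + 4*B
s = -224 (s = -28*8 = -224)
((-5*y(L) + 4) + s)*b(0) = ((-5*(-16 + 4*5) + 4) - 224)*0 = ((-5*(-16 + 20) + 4) - 224)*0 = ((-5*4 + 4) - 224)*0 = ((-20 + 4) - 224)*0 = (-16 - 224)*0 = -240*0 = 0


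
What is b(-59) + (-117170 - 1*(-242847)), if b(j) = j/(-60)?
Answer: 7540679/60 ≈ 1.2568e+5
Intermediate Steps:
b(j) = -j/60 (b(j) = j*(-1/60) = -j/60)
b(-59) + (-117170 - 1*(-242847)) = -1/60*(-59) + (-117170 - 1*(-242847)) = 59/60 + (-117170 + 242847) = 59/60 + 125677 = 7540679/60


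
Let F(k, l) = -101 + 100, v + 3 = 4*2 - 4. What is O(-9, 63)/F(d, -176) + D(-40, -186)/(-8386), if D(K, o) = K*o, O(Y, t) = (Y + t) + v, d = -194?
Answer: -234335/4193 ≈ -55.887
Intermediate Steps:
v = 1 (v = -3 + (4*2 - 4) = -3 + (8 - 4) = -3 + 4 = 1)
O(Y, t) = 1 + Y + t (O(Y, t) = (Y + t) + 1 = 1 + Y + t)
F(k, l) = -1
O(-9, 63)/F(d, -176) + D(-40, -186)/(-8386) = (1 - 9 + 63)/(-1) - 40*(-186)/(-8386) = 55*(-1) + 7440*(-1/8386) = -55 - 3720/4193 = -234335/4193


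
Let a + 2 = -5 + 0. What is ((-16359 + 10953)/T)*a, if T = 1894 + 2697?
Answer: 37842/4591 ≈ 8.2426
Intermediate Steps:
T = 4591
a = -7 (a = -2 + (-5 + 0) = -2 - 5 = -7)
((-16359 + 10953)/T)*a = ((-16359 + 10953)/4591)*(-7) = -5406*1/4591*(-7) = -5406/4591*(-7) = 37842/4591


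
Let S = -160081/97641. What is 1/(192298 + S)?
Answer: 97641/18776008937 ≈ 5.2003e-6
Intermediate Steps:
S = -160081/97641 (S = -160081*1/97641 = -160081/97641 ≈ -1.6395)
1/(192298 + S) = 1/(192298 - 160081/97641) = 1/(18776008937/97641) = 97641/18776008937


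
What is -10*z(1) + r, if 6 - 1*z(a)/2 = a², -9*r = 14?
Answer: -914/9 ≈ -101.56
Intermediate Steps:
r = -14/9 (r = -⅑*14 = -14/9 ≈ -1.5556)
z(a) = 12 - 2*a²
-10*z(1) + r = -10*(12 - 2*1²) - 14/9 = -10*(12 - 2*1) - 14/9 = -10*(12 - 2) - 14/9 = -10*10 - 14/9 = -100 - 14/9 = -914/9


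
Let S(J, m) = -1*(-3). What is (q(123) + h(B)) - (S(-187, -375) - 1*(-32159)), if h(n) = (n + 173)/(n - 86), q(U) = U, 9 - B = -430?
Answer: -11309155/353 ≈ -32037.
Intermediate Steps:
B = 439 (B = 9 - 1*(-430) = 9 + 430 = 439)
S(J, m) = 3
h(n) = (173 + n)/(-86 + n)
(q(123) + h(B)) - (S(-187, -375) - 1*(-32159)) = (123 + (173 + 439)/(-86 + 439)) - (3 - 1*(-32159)) = (123 + 612/353) - (3 + 32159) = (123 + (1/353)*612) - 1*32162 = (123 + 612/353) - 32162 = 44031/353 - 32162 = -11309155/353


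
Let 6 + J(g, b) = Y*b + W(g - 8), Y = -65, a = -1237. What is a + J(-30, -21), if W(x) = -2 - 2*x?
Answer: 196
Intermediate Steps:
J(g, b) = 8 - 65*b - 2*g (J(g, b) = -6 + (-65*b + (-2 - 2*(g - 8))) = -6 + (-65*b + (-2 - 2*(-8 + g))) = -6 + (-65*b + (-2 + (16 - 2*g))) = -6 + (-65*b + (14 - 2*g)) = -6 + (14 - 65*b - 2*g) = 8 - 65*b - 2*g)
a + J(-30, -21) = -1237 + (8 - 65*(-21) - 2*(-30)) = -1237 + (8 + 1365 + 60) = -1237 + 1433 = 196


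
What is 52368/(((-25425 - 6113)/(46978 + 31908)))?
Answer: -2065551024/15769 ≈ -1.3099e+5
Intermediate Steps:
52368/(((-25425 - 6113)/(46978 + 31908))) = 52368/((-31538/78886)) = 52368/((-31538*1/78886)) = 52368/(-15769/39443) = 52368*(-39443/15769) = -2065551024/15769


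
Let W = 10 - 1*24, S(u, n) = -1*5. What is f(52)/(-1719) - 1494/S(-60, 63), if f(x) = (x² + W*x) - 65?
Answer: 852877/2865 ≈ 297.69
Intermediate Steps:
S(u, n) = -5
W = -14 (W = 10 - 24 = -14)
f(x) = -65 + x² - 14*x (f(x) = (x² - 14*x) - 65 = -65 + x² - 14*x)
f(52)/(-1719) - 1494/S(-60, 63) = (-65 + 52² - 14*52)/(-1719) - 1494/(-5) = (-65 + 2704 - 728)*(-1/1719) - 1494*(-⅕) = 1911*(-1/1719) + 1494/5 = -637/573 + 1494/5 = 852877/2865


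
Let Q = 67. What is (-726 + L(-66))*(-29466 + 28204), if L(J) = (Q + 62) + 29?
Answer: 716816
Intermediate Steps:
L(J) = 158 (L(J) = (67 + 62) + 29 = 129 + 29 = 158)
(-726 + L(-66))*(-29466 + 28204) = (-726 + 158)*(-29466 + 28204) = -568*(-1262) = 716816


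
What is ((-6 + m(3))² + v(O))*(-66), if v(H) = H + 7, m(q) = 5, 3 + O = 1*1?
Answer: -396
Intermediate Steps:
O = -2 (O = -3 + 1*1 = -3 + 1 = -2)
v(H) = 7 + H
((-6 + m(3))² + v(O))*(-66) = ((-6 + 5)² + (7 - 2))*(-66) = ((-1)² + 5)*(-66) = (1 + 5)*(-66) = 6*(-66) = -396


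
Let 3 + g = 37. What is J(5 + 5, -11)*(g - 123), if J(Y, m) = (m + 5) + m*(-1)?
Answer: -445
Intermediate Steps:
J(Y, m) = 5 (J(Y, m) = (5 + m) - m = 5)
g = 34 (g = -3 + 37 = 34)
J(5 + 5, -11)*(g - 123) = 5*(34 - 123) = 5*(-89) = -445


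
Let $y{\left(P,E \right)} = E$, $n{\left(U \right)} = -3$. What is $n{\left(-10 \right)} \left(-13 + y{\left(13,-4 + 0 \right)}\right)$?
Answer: $51$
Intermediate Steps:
$n{\left(-10 \right)} \left(-13 + y{\left(13,-4 + 0 \right)}\right) = - 3 \left(-13 + \left(-4 + 0\right)\right) = - 3 \left(-13 - 4\right) = \left(-3\right) \left(-17\right) = 51$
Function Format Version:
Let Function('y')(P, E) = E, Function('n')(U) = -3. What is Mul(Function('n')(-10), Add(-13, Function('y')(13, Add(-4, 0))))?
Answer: 51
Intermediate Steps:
Mul(Function('n')(-10), Add(-13, Function('y')(13, Add(-4, 0)))) = Mul(-3, Add(-13, Add(-4, 0))) = Mul(-3, Add(-13, -4)) = Mul(-3, -17) = 51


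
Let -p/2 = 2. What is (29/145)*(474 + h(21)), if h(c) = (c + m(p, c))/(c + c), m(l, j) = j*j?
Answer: 97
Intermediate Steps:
p = -4 (p = -2*2 = -4)
m(l, j) = j²
h(c) = (c + c²)/(2*c) (h(c) = (c + c²)/(c + c) = (c + c²)/((2*c)) = (c + c²)*(1/(2*c)) = (c + c²)/(2*c))
(29/145)*(474 + h(21)) = (29/145)*(474 + (½ + (½)*21)) = (29*(1/145))*(474 + (½ + 21/2)) = (474 + 11)/5 = (⅕)*485 = 97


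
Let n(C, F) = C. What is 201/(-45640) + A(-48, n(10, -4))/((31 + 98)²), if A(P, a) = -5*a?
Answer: -5626841/759495240 ≈ -0.0074087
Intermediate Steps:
201/(-45640) + A(-48, n(10, -4))/((31 + 98)²) = 201/(-45640) + (-5*10)/((31 + 98)²) = 201*(-1/45640) - 50/(129²) = -201/45640 - 50/16641 = -5626841/759495240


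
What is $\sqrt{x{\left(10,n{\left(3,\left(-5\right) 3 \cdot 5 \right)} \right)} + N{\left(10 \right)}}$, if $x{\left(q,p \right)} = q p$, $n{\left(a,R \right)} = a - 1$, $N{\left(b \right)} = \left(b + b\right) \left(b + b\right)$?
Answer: $2 \sqrt{105} \approx 20.494$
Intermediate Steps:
$N{\left(b \right)} = 4 b^{2}$ ($N{\left(b \right)} = 2 b 2 b = 4 b^{2}$)
$n{\left(a,R \right)} = -1 + a$ ($n{\left(a,R \right)} = a - 1 = -1 + a$)
$x{\left(q,p \right)} = p q$
$\sqrt{x{\left(10,n{\left(3,\left(-5\right) 3 \cdot 5 \right)} \right)} + N{\left(10 \right)}} = \sqrt{\left(-1 + 3\right) 10 + 4 \cdot 10^{2}} = \sqrt{2 \cdot 10 + 4 \cdot 100} = \sqrt{20 + 400} = \sqrt{420} = 2 \sqrt{105}$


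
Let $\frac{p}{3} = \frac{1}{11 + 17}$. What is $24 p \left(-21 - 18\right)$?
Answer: $- \frac{702}{7} \approx -100.29$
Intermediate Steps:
$p = \frac{3}{28}$ ($p = \frac{3}{11 + 17} = \frac{3}{28} \approx 0.10714$)
$24 p \left(-21 - 18\right) = 24 \cdot \frac{3}{28} \left(-21 - 18\right) = \frac{18}{7} \left(-39\right) = - \frac{702}{7}$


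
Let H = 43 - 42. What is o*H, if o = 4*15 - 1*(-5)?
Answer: 65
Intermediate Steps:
o = 65 (o = 60 + 5 = 65)
H = 1
o*H = 65*1 = 65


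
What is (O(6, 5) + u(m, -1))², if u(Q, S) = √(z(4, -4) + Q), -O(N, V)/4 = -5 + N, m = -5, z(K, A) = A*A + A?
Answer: (4 - √7)² ≈ 1.8340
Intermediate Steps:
z(K, A) = A + A² (z(K, A) = A² + A = A + A²)
O(N, V) = 20 - 4*N (O(N, V) = -4*(-5 + N) = 20 - 4*N)
u(Q, S) = √(12 + Q) (u(Q, S) = √(-4*(1 - 4) + Q) = √(-4*(-3) + Q) = √(12 + Q))
(O(6, 5) + u(m, -1))² = ((20 - 4*6) + √(12 - 5))² = ((20 - 24) + √7)² = (-4 + √7)²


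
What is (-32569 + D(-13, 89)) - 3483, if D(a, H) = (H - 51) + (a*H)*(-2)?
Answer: -33700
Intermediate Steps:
D(a, H) = -51 + H - 2*H*a (D(a, H) = (-51 + H) + (H*a)*(-2) = (-51 + H) - 2*H*a = -51 + H - 2*H*a)
(-32569 + D(-13, 89)) - 3483 = (-32569 + (-51 + 89 - 2*89*(-13))) - 3483 = (-32569 + (-51 + 89 + 2314)) - 3483 = (-32569 + 2352) - 3483 = -30217 - 3483 = -33700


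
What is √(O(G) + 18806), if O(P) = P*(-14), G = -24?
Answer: √19142 ≈ 138.35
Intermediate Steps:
O(P) = -14*P
√(O(G) + 18806) = √(-14*(-24) + 18806) = √(336 + 18806) = √19142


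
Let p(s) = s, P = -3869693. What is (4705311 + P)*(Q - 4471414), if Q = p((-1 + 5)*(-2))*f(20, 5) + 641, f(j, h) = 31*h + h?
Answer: -3736927983754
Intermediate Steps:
f(j, h) = 32*h
Q = -639 (Q = ((-1 + 5)*(-2))*(32*5) + 641 = (4*(-2))*160 + 641 = -8*160 + 641 = -1280 + 641 = -639)
(4705311 + P)*(Q - 4471414) = (4705311 - 3869693)*(-639 - 4471414) = 835618*(-4472053) = -3736927983754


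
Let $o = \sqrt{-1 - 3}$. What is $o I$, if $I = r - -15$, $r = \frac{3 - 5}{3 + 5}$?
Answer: $\frac{59 i}{2} \approx 29.5 i$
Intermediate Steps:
$r = - \frac{1}{4}$ ($r = - \frac{2}{8} = \left(-2\right) \frac{1}{8} = - \frac{1}{4} \approx -0.25$)
$o = 2 i$ ($o = \sqrt{-4} = 2 i \approx 2.0 i$)
$I = \frac{59}{4}$ ($I = - \frac{1}{4} - -15 = - \frac{1}{4} + 15 = \frac{59}{4} \approx 14.75$)
$o I = 2 i \frac{59}{4} = \frac{59 i}{2}$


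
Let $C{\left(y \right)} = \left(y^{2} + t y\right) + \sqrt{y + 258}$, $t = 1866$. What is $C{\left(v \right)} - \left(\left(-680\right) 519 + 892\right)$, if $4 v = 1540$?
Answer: $1218663 + \sqrt{643} \approx 1.2187 \cdot 10^{6}$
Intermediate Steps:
$v = 385$ ($v = \frac{1}{4} \cdot 1540 = 385$)
$C{\left(y \right)} = y^{2} + \sqrt{258 + y} + 1866 y$ ($C{\left(y \right)} = \left(y^{2} + 1866 y\right) + \sqrt{y + 258} = \left(y^{2} + 1866 y\right) + \sqrt{258 + y} = y^{2} + \sqrt{258 + y} + 1866 y$)
$C{\left(v \right)} - \left(\left(-680\right) 519 + 892\right) = \left(385^{2} + \sqrt{258 + 385} + 1866 \cdot 385\right) - \left(\left(-680\right) 519 + 892\right) = \left(148225 + \sqrt{643} + 718410\right) - \left(-352920 + 892\right) = \left(866635 + \sqrt{643}\right) - -352028 = \left(866635 + \sqrt{643}\right) + 352028 = 1218663 + \sqrt{643}$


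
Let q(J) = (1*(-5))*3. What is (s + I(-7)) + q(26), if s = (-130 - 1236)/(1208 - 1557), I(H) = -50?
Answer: -21319/349 ≈ -61.086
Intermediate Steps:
q(J) = -15 (q(J) = -5*3 = -15)
s = 1366/349 (s = -1366/(-349) = -1366*(-1/349) = 1366/349 ≈ 3.9140)
(s + I(-7)) + q(26) = (1366/349 - 50) - 15 = -16084/349 - 15 = -21319/349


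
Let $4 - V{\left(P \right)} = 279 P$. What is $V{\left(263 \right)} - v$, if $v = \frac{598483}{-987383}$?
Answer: $- \frac{72446654376}{987383} \approx -73372.0$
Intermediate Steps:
$v = - \frac{598483}{987383}$ ($v = 598483 \left(- \frac{1}{987383}\right) = - \frac{598483}{987383} \approx -0.60613$)
$V{\left(P \right)} = 4 - 279 P$
$V{\left(263 \right)} - v = \left(4 - 73377\right) - - \frac{598483}{987383} = \left(4 - 73377\right) + \frac{598483}{987383} = -73373 + \frac{598483}{987383} = - \frac{72446654376}{987383}$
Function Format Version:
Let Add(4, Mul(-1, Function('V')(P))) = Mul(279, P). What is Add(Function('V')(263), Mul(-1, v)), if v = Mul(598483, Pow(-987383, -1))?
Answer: Rational(-72446654376, 987383) ≈ -73372.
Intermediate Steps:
v = Rational(-598483, 987383) (v = Mul(598483, Rational(-1, 987383)) = Rational(-598483, 987383) ≈ -0.60613)
Function('V')(P) = Add(4, Mul(-279, P)) (Function('V')(P) = Add(4, Mul(-1, Mul(279, P))) = Add(4, Mul(-279, P)))
Add(Function('V')(263), Mul(-1, v)) = Add(Add(4, Mul(-279, 263)), Mul(-1, Rational(-598483, 987383))) = Add(Add(4, -73377), Rational(598483, 987383)) = Add(-73373, Rational(598483, 987383)) = Rational(-72446654376, 987383)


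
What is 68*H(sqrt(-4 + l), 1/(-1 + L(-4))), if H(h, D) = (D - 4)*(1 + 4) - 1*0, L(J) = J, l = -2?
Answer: -1428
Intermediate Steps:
H(h, D) = -20 + 5*D (H(h, D) = (-4 + D)*5 + 0 = (-20 + 5*D) + 0 = -20 + 5*D)
68*H(sqrt(-4 + l), 1/(-1 + L(-4))) = 68*(-20 + 5/(-1 - 4)) = 68*(-20 + 5/(-5)) = 68*(-20 + 5*(-1/5)) = 68*(-20 - 1) = 68*(-21) = -1428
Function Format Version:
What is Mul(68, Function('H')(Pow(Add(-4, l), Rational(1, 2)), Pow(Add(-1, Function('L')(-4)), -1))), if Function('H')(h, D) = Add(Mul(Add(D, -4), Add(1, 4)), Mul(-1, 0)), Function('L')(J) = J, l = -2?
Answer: -1428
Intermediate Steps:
Function('H')(h, D) = Add(-20, Mul(5, D)) (Function('H')(h, D) = Add(Mul(Add(-4, D), 5), 0) = Add(Add(-20, Mul(5, D)), 0) = Add(-20, Mul(5, D)))
Mul(68, Function('H')(Pow(Add(-4, l), Rational(1, 2)), Pow(Add(-1, Function('L')(-4)), -1))) = Mul(68, Add(-20, Mul(5, Pow(Add(-1, -4), -1)))) = Mul(68, Add(-20, Mul(5, Pow(-5, -1)))) = Mul(68, Add(-20, Mul(5, Rational(-1, 5)))) = Mul(68, Add(-20, -1)) = Mul(68, -21) = -1428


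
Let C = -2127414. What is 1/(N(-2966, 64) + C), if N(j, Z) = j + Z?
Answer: -1/2130316 ≈ -4.6941e-7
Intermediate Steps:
N(j, Z) = Z + j
1/(N(-2966, 64) + C) = 1/((64 - 2966) - 2127414) = 1/(-2902 - 2127414) = 1/(-2130316) = -1/2130316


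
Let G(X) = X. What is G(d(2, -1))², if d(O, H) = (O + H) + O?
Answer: 9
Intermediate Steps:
d(O, H) = H + 2*O (d(O, H) = (H + O) + O = H + 2*O)
G(d(2, -1))² = (-1 + 2*2)² = (-1 + 4)² = 3² = 9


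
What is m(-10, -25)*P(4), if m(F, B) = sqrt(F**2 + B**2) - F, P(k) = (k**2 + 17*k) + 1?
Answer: 850 + 425*sqrt(29) ≈ 3138.7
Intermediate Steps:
P(k) = 1 + k**2 + 17*k
m(F, B) = sqrt(B**2 + F**2) - F
m(-10, -25)*P(4) = (sqrt((-25)**2 + (-10)**2) - 1*(-10))*(1 + 4**2 + 17*4) = (sqrt(625 + 100) + 10)*(1 + 16 + 68) = (sqrt(725) + 10)*85 = (5*sqrt(29) + 10)*85 = (10 + 5*sqrt(29))*85 = 850 + 425*sqrt(29)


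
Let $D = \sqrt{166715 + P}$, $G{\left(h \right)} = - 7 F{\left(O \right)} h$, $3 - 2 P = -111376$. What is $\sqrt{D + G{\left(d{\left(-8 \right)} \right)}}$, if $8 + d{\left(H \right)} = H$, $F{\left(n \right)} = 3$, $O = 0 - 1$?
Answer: $\frac{\sqrt{1344 + 2 \sqrt{889618}}}{2} \approx 28.418$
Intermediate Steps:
$O = -1$
$P = \frac{111379}{2}$ ($P = \frac{3}{2} - -55688 = \frac{3}{2} + 55688 = \frac{111379}{2} \approx 55690.0$)
$d{\left(H \right)} = -8 + H$
$G{\left(h \right)} = - 21 h$ ($G{\left(h \right)} = \left(-7\right) 3 h = - 21 h$)
$D = \frac{\sqrt{889618}}{2}$ ($D = \sqrt{166715 + \frac{111379}{2}} = \sqrt{\frac{444809}{2}} = \frac{\sqrt{889618}}{2} \approx 471.6$)
$\sqrt{D + G{\left(d{\left(-8 \right)} \right)}} = \sqrt{\frac{\sqrt{889618}}{2} - 21 \left(-8 - 8\right)} = \sqrt{\frac{\sqrt{889618}}{2} - -336} = \sqrt{\frac{\sqrt{889618}}{2} + 336} = \sqrt{336 + \frac{\sqrt{889618}}{2}}$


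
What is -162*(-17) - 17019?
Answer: -14265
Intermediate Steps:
-162*(-17) - 17019 = 2754 - 17019 = -14265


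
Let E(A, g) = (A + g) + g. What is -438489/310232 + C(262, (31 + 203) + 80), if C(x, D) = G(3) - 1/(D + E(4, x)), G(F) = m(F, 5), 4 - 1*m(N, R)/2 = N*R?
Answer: -3058127769/130607672 ≈ -23.415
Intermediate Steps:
E(A, g) = A + 2*g
m(N, R) = 8 - 2*N*R
G(F) = 8 - 10*F (G(F) = 8 - 2*F*5 = 8 - 10*F)
C(x, D) = -22 - 1/(4 + D + 2*x) (C(x, D) = (8 - 10*3) - 1/(D + (4 + 2*x)) = (8 - 30) - 1/(4 + D + 2*x) = -22 - 1/(4 + D + 2*x))
-438489/310232 + C(262, (31 + 203) + 80) = -438489/310232 + (-89 - 44*262 - 22*((31 + 203) + 80))/(4 + ((31 + 203) + 80) + 2*262) = -438489*1/310232 + (-89 - 11528 - 22*(234 + 80))/(4 + (234 + 80) + 524) = -438489/310232 + (-89 - 11528 - 22*314)/(4 + 314 + 524) = -438489/310232 + (-89 - 11528 - 6908)/842 = -438489/310232 + (1/842)*(-18525) = -438489/310232 - 18525/842 = -3058127769/130607672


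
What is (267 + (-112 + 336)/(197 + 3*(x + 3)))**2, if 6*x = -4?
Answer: 186950929/2601 ≈ 71877.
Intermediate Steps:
x = -2/3 (x = (1/6)*(-4) = -2/3 ≈ -0.66667)
(267 + (-112 + 336)/(197 + 3*(x + 3)))**2 = (267 + (-112 + 336)/(197 + 3*(-2/3 + 3)))**2 = (267 + 224/(197 + 3*(7/3)))**2 = (267 + 224/(197 + 7))**2 = (267 + 224/204)**2 = (267 + 224*(1/204))**2 = (267 + 56/51)**2 = (13673/51)**2 = 186950929/2601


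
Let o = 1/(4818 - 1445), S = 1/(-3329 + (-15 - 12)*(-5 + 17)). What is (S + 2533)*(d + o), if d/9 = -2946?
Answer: -827516007135608/12321569 ≈ -6.7160e+7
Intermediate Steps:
d = -26514 (d = 9*(-2946) = -26514)
S = -1/3653 (S = 1/(-3329 - 27*12) = 1/(-3329 - 324) = 1/(-3653) = -1/3653 ≈ -0.00027375)
o = 1/3373 ≈ 0.00029647
(S + 2533)*(d + o) = (-1/3653 + 2533)*(-26514 + 1/3373) = (9253048/3653)*(-89431721/3373) = -827516007135608/12321569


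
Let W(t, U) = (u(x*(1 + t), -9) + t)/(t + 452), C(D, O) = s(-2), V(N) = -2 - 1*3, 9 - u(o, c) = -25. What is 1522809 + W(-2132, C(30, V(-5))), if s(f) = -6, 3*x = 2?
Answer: 1279160609/840 ≈ 1.5228e+6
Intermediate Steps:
x = 2/3 (x = (1/3)*2 = 2/3 ≈ 0.66667)
u(o, c) = 34 (u(o, c) = 9 - 1*(-25) = 9 + 25 = 34)
V(N) = -5 (V(N) = -2 - 3 = -5)
C(D, O) = -6
W(t, U) = (34 + t)/(452 + t) (W(t, U) = (34 + t)/(t + 452) = (34 + t)/(452 + t))
1522809 + W(-2132, C(30, V(-5))) = 1522809 + (34 - 2132)/(452 - 2132) = 1522809 - 2098/(-1680) = 1522809 - 1/1680*(-2098) = 1522809 + 1049/840 = 1279160609/840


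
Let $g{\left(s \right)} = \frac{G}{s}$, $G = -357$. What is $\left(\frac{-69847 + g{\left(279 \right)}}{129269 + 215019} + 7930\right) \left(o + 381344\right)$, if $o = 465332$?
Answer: $\frac{26871640033046435}{4002348} \approx 6.714 \cdot 10^{9}$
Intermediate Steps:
$g{\left(s \right)} = - \frac{357}{s}$
$\left(\frac{-69847 + g{\left(279 \right)}}{129269 + 215019} + 7930\right) \left(o + 381344\right) = \left(\frac{-69847 - \frac{357}{279}}{129269 + 215019} + 7930\right) \left(465332 + 381344\right) = \left(\frac{-69847 - \frac{119}{93}}{344288} + 7930\right) 846676 = \left(\left(-69847 - \frac{119}{93}\right) \frac{1}{344288} + 7930\right) 846676 = \left(\left(- \frac{6495890}{93}\right) \frac{1}{344288} + 7930\right) 846676 = \left(- \frac{3247945}{16009392} + 7930\right) 846676 = \frac{126951230615}{16009392} \cdot 846676 = \frac{26871640033046435}{4002348}$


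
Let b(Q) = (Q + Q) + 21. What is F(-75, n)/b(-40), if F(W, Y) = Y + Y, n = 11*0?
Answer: 0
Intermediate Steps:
b(Q) = 21 + 2*Q (b(Q) = 2*Q + 21 = 21 + 2*Q)
n = 0
F(W, Y) = 2*Y
F(-75, n)/b(-40) = (2*0)/(21 + 2*(-40)) = 0/(21 - 80) = 0/(-59) = 0*(-1/59) = 0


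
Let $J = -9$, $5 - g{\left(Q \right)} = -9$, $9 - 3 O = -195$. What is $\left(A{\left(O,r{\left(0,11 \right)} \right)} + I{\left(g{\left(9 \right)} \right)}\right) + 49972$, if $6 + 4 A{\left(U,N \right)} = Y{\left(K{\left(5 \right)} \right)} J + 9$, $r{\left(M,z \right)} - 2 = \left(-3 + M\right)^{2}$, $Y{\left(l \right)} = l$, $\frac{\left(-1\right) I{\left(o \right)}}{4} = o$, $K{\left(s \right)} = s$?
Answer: $\frac{99811}{2} \approx 49906.0$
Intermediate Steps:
$O = 68$ ($O = 3 - -65 = 3 + 65 = 68$)
$g{\left(Q \right)} = 14$ ($g{\left(Q \right)} = 5 - -9 = 5 + 9 = 14$)
$I{\left(o \right)} = - 4 o$
$r{\left(M,z \right)} = 2 + \left(-3 + M\right)^{2}$
$A{\left(U,N \right)} = - \frac{21}{2}$ ($A{\left(U,N \right)} = - \frac{3}{2} + \frac{5 \left(-9\right) + 9}{4} = - \frac{3}{2} + \frac{-45 + 9}{4} = - \frac{3}{2} + \frac{1}{4} \left(-36\right) = - \frac{3}{2} - 9 = - \frac{21}{2}$)
$\left(A{\left(O,r{\left(0,11 \right)} \right)} + I{\left(g{\left(9 \right)} \right)}\right) + 49972 = \left(- \frac{21}{2} - 56\right) + 49972 = - \frac{133}{2} + 49972 = \frac{99811}{2}$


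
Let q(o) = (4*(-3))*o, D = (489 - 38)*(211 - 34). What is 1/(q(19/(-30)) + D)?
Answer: 5/399173 ≈ 1.2526e-5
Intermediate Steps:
D = 79827 (D = 451*177 = 79827)
q(o) = -12*o
1/(q(19/(-30)) + D) = 1/(-228/(-30) + 79827) = 1/(-228*(-1)/30 + 79827) = 1/(-12*(-19/30) + 79827) = 1/(38/5 + 79827) = 1/(399173/5) = 5/399173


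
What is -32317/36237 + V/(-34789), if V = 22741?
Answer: -1948341730/1260648993 ≈ -1.5455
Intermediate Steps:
-32317/36237 + V/(-34789) = -32317/36237 + 22741/(-34789) = -32317*1/36237 + 22741*(-1/34789) = -32317/36237 - 22741/34789 = -1948341730/1260648993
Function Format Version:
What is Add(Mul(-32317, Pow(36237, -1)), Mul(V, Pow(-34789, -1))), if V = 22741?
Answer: Rational(-1948341730, 1260648993) ≈ -1.5455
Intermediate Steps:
Add(Mul(-32317, Pow(36237, -1)), Mul(V, Pow(-34789, -1))) = Add(Mul(-32317, Pow(36237, -1)), Mul(22741, Pow(-34789, -1))) = Add(Mul(-32317, Rational(1, 36237)), Mul(22741, Rational(-1, 34789))) = Add(Rational(-32317, 36237), Rational(-22741, 34789)) = Rational(-1948341730, 1260648993)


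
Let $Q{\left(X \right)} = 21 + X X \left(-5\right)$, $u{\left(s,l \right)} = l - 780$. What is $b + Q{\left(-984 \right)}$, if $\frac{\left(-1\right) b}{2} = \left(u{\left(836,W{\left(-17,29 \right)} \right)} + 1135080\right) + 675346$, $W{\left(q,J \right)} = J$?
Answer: $-8460609$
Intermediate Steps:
$u{\left(s,l \right)} = -780 + l$
$Q{\left(X \right)} = 21 - 5 X^{2}$ ($Q{\left(X \right)} = 21 + X^{2} \left(-5\right) = 21 - 5 X^{2}$)
$b = -3619350$ ($b = - 2 \left(\left(\left(-780 + 29\right) + 1135080\right) + 675346\right) = - 2 \left(\left(-751 + 1135080\right) + 675346\right) = - 2 \left(1134329 + 675346\right) = \left(-2\right) 1809675 = -3619350$)
$b + Q{\left(-984 \right)} = -3619350 + \left(21 - 5 \left(-984\right)^{2}\right) = -3619350 + \left(21 - 4841280\right) = -3619350 - 4841259 = -8460609$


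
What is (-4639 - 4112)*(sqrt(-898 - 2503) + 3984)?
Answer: -34863984 - 8751*I*sqrt(3401) ≈ -3.4864e+7 - 5.1034e+5*I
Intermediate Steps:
(-4639 - 4112)*(sqrt(-898 - 2503) + 3984) = -8751*(sqrt(-3401) + 3984) = -8751*(I*sqrt(3401) + 3984) = -8751*(3984 + I*sqrt(3401)) = -34863984 - 8751*I*sqrt(3401)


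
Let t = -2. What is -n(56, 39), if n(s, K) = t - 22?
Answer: 24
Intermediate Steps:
n(s, K) = -24 (n(s, K) = -2 - 22 = -24)
-n(56, 39) = -1*(-24) = 24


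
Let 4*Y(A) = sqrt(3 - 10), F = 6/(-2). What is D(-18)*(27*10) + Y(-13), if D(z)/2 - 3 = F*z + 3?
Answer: 32400 + I*sqrt(7)/4 ≈ 32400.0 + 0.66144*I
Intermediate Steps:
F = -3 (F = 6*(-1/2) = -3)
Y(A) = I*sqrt(7)/4 (Y(A) = sqrt(3 - 10)/4 = sqrt(-7)/4 = (I*sqrt(7))/4 = I*sqrt(7)/4)
D(z) = 12 - 6*z (D(z) = 6 + 2*(-3*z + 3) = 6 + 2*(3 - 3*z) = 6 + (6 - 6*z) = 12 - 6*z)
D(-18)*(27*10) + Y(-13) = (12 - 6*(-18))*(27*10) + I*sqrt(7)/4 = (12 + 108)*270 + I*sqrt(7)/4 = 120*270 + I*sqrt(7)/4 = 32400 + I*sqrt(7)/4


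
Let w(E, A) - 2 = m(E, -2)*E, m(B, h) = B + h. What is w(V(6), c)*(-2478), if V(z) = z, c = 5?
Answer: -64428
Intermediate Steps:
w(E, A) = 2 + E*(-2 + E) (w(E, A) = 2 + (E - 2)*E = 2 + (-2 + E)*E = 2 + E*(-2 + E))
w(V(6), c)*(-2478) = (2 + 6*(-2 + 6))*(-2478) = (2 + 6*4)*(-2478) = (2 + 24)*(-2478) = 26*(-2478) = -64428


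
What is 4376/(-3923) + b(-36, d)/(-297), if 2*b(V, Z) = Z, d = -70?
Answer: -1162367/1165131 ≈ -0.99763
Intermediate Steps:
b(V, Z) = Z/2
4376/(-3923) + b(-36, d)/(-297) = 4376/(-3923) + ((½)*(-70))/(-297) = 4376*(-1/3923) - 35*(-1/297) = -4376/3923 + 35/297 = -1162367/1165131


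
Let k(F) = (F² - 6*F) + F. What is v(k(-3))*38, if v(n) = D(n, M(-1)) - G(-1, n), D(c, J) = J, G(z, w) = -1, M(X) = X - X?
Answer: 38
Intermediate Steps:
M(X) = 0
k(F) = F² - 5*F
v(n) = 1 (v(n) = 0 - 1*(-1) = 0 + 1 = 1)
v(k(-3))*38 = 1*38 = 38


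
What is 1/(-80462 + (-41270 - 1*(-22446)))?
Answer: -1/99286 ≈ -1.0072e-5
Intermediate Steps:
1/(-80462 + (-41270 - 1*(-22446))) = 1/(-80462 + (-41270 + 22446)) = 1/(-80462 - 18824) = 1/(-99286) = -1/99286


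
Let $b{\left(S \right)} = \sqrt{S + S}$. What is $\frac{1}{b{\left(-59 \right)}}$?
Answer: $- \frac{i \sqrt{118}}{118} \approx - 0.092057 i$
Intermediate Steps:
$b{\left(S \right)} = \sqrt{2} \sqrt{S}$ ($b{\left(S \right)} = \sqrt{2 S} = \sqrt{2} \sqrt{S}$)
$\frac{1}{b{\left(-59 \right)}} = \frac{1}{\sqrt{2} \sqrt{-59}} = \frac{1}{\sqrt{2} i \sqrt{59}} = \frac{1}{i \sqrt{118}} = - \frac{i \sqrt{118}}{118}$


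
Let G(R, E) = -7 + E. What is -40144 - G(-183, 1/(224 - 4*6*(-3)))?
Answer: -11880553/296 ≈ -40137.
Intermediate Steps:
-40144 - G(-183, 1/(224 - 4*6*(-3))) = -40144 - (-7 + 1/(224 - 4*6*(-3))) = -40144 - (-7 + 1/(224 - 24*(-3))) = -40144 - (-7 + 1/(224 + 72)) = -40144 - (-7 + 1/296) = -40144 - 1*(-2071/296) = -40144 + 2071/296 = -11880553/296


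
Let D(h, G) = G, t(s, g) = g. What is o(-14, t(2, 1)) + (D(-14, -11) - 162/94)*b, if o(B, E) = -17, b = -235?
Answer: 2973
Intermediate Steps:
o(-14, t(2, 1)) + (D(-14, -11) - 162/94)*b = -17 + (-11 - 162/94)*(-235) = -17 + (-11 - 162*1/94)*(-235) = -17 + (-11 - 81/47)*(-235) = -17 - 598/47*(-235) = -17 + 2990 = 2973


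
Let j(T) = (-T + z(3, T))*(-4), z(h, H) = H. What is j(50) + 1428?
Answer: 1428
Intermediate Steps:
j(T) = 0 (j(T) = (-T + T)*(-4) = 0*(-4) = 0)
j(50) + 1428 = 0 + 1428 = 1428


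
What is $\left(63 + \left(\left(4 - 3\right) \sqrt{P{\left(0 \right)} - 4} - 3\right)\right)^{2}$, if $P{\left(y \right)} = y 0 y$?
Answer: $3596 + 240 i \approx 3596.0 + 240.0 i$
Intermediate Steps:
$P{\left(y \right)} = 0$ ($P{\left(y \right)} = 0 y = 0$)
$\left(63 + \left(\left(4 - 3\right) \sqrt{P{\left(0 \right)} - 4} - 3\right)\right)^{2} = \left(63 - \left(3 - \left(4 - 3\right) \sqrt{0 - 4}\right)\right)^{2} = \left(63 - \left(3 - \left(4 - 3\right) \sqrt{-4}\right)\right)^{2} = \left(63 - \left(3 - 2 i\right)\right)^{2} = \left(60 + 2 i\right)^{2}$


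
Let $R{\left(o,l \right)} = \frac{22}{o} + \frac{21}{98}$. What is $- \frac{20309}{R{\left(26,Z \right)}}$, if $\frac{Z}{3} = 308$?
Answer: $- \frac{3696238}{193} \approx -19152.0$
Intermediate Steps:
$Z = 924$ ($Z = 3 \cdot 308 = 924$)
$R{\left(o,l \right)} = \frac{3}{14} + \frac{22}{o}$ ($R{\left(o,l \right)} = \frac{22}{o} + 21 \cdot \frac{1}{98} = \frac{22}{o} + \frac{3}{14} = \frac{3}{14} + \frac{22}{o}$)
$- \frac{20309}{R{\left(26,Z \right)}} = - \frac{20309}{\frac{3}{14} + \frac{22}{26}} = - \frac{20309}{\frac{3}{14} + 22 \cdot \frac{1}{26}} = - \frac{20309}{\frac{3}{14} + \frac{11}{13}} = - \frac{20309}{\frac{193}{182}} = \left(-20309\right) \frac{182}{193} = - \frac{3696238}{193}$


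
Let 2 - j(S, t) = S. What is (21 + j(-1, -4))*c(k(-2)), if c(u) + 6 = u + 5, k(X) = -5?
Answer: -144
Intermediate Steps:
j(S, t) = 2 - S
c(u) = -1 + u (c(u) = -6 + (u + 5) = -6 + (5 + u) = -1 + u)
(21 + j(-1, -4))*c(k(-2)) = (21 + (2 - 1*(-1)))*(-1 - 5) = (21 + (2 + 1))*(-6) = (21 + 3)*(-6) = 24*(-6) = -144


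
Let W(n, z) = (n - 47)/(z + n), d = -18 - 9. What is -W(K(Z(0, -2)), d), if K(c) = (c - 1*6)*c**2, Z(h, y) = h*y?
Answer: -47/27 ≈ -1.7407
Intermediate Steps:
K(c) = c**2*(-6 + c) (K(c) = (c - 6)*c**2 = (-6 + c)*c**2 = c**2*(-6 + c))
d = -27
W(n, z) = (-47 + n)/(n + z)
-W(K(Z(0, -2)), d) = -(-47 + (0*(-2))**2*(-6 + 0*(-2)))/((0*(-2))**2*(-6 + 0*(-2)) - 27) = -(-47 + 0**2*(-6 + 0))/(0**2*(-6 + 0) - 27) = -(-47 + 0*(-6))/(0*(-6) - 27) = -(-47 + 0)/(0 - 27) = -(-47)/(-27) = -(-1)*(-47)/27 = -1*47/27 = -47/27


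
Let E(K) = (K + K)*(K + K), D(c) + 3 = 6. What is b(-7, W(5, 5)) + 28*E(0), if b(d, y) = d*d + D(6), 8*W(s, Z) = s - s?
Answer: 52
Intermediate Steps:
D(c) = 3 (D(c) = -3 + 6 = 3)
E(K) = 4*K² (E(K) = (2*K)*(2*K) = 4*K²)
W(s, Z) = 0 (W(s, Z) = (s - s)/8 = (⅛)*0 = 0)
b(d, y) = 3 + d² (b(d, y) = d*d + 3 = d² + 3 = 3 + d²)
b(-7, W(5, 5)) + 28*E(0) = (3 + (-7)²) + 28*(4*0²) = (3 + 49) + 28*(4*0) = 52 + 28*0 = 52 + 0 = 52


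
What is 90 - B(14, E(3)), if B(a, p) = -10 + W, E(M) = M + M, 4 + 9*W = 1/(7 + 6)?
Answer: 3917/39 ≈ 100.44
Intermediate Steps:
W = -17/39 (W = -4/9 + 1/(9*(7 + 6)) = -4/9 + (1/9)/13 = -4/9 + (1/9)*(1/13) = -4/9 + 1/117 = -17/39 ≈ -0.43590)
E(M) = 2*M
B(a, p) = -407/39 (B(a, p) = -10 - 17/39 = -407/39)
90 - B(14, E(3)) = 90 - 1*(-407/39) = 90 + 407/39 = 3917/39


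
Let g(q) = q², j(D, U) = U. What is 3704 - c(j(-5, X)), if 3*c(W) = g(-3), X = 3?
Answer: 3701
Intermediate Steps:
c(W) = 3 (c(W) = (⅓)*(-3)² = (⅓)*9 = 3)
3704 - c(j(-5, X)) = 3704 - 1*3 = 3704 - 3 = 3701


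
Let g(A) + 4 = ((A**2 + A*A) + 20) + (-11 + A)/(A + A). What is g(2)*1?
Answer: 87/4 ≈ 21.750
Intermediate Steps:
g(A) = 16 + 2*A**2 + (-11 + A)/(2*A) (g(A) = -4 + (((A**2 + A*A) + 20) + (-11 + A)/(A + A)) = -4 + (((A**2 + A**2) + 20) + (-11 + A)/((2*A))) = -4 + ((2*A**2 + 20) + (-11 + A)*(1/(2*A))) = -4 + ((20 + 2*A**2) + (-11 + A)/(2*A)) = -4 + (20 + 2*A**2 + (-11 + A)/(2*A)) = 16 + 2*A**2 + (-11 + A)/(2*A))
g(2)*1 = ((1/2)*(-11 + 2*(33 + 4*2**2))/2)*1 = ((1/2)*(1/2)*(-11 + 2*(33 + 4*4)))*1 = ((1/2)*(1/2)*(-11 + 2*(33 + 16)))*1 = ((1/2)*(1/2)*(-11 + 2*49))*1 = ((1/2)*(1/2)*(-11 + 98))*1 = ((1/2)*(1/2)*87)*1 = (87/4)*1 = 87/4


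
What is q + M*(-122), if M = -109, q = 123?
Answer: 13421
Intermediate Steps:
q + M*(-122) = 123 - 109*(-122) = 123 + 13298 = 13421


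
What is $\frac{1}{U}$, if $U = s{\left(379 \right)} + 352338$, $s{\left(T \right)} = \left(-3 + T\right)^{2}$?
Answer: $\frac{1}{493714} \approx 2.0255 \cdot 10^{-6}$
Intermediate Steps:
$U = 493714$ ($U = \left(-3 + 379\right)^{2} + 352338 = 376^{2} + 352338 = 141376 + 352338 = 493714$)
$\frac{1}{U} = \frac{1}{493714}$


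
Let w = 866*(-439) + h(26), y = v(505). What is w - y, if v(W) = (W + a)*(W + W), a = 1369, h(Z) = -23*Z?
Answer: -2273512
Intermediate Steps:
v(W) = 2*W*(1369 + W) (v(W) = (W + 1369)*(W + W) = (1369 + W)*(2*W) = 2*W*(1369 + W))
y = 1892740 (y = 2*505*(1369 + 505) = 2*505*1874 = 1892740)
w = -380772 (w = 866*(-439) - 23*26 = -380174 - 598 = -380772)
w - y = -380772 - 1*1892740 = -380772 - 1892740 = -2273512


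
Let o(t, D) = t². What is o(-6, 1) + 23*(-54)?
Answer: -1206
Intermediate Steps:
o(-6, 1) + 23*(-54) = (-6)² + 23*(-54) = 36 - 1242 = -1206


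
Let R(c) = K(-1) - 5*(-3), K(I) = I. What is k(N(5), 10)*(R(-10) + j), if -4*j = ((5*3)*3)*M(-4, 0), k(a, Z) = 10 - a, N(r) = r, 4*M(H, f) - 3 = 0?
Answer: 445/16 ≈ 27.813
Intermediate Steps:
M(H, f) = ¾ (M(H, f) = ¾ + (¼)*0 = ¾ + 0 = ¾)
R(c) = 14 (R(c) = -1 - 5*(-3) = -1 + 15 = 14)
j = -135/16 (j = -(5*3)*3*3/(4*4) = -15*3*3/(4*4) = -45*3/(4*4) = -¼*135/4 = -135/16 ≈ -8.4375)
k(N(5), 10)*(R(-10) + j) = (10 - 1*5)*(14 - 135/16) = (10 - 5)*(89/16) = 5*(89/16) = 445/16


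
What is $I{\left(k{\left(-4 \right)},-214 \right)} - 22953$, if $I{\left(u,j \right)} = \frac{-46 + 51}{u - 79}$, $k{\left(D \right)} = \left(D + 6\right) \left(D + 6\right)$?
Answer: $- \frac{344296}{15} \approx -22953.0$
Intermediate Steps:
$k{\left(D \right)} = \left(6 + D\right)^{2}$ ($k{\left(D \right)} = \left(6 + D\right) \left(6 + D\right) = \left(6 + D\right)^{2}$)
$I{\left(u,j \right)} = \frac{5}{-79 + u}$
$I{\left(k{\left(-4 \right)},-214 \right)} - 22953 = \frac{5}{-79 + \left(6 - 4\right)^{2}} - 22953 = \frac{5}{-79 + 2^{2}} - 22953 = \frac{5}{-79 + 4} - 22953 = \frac{5}{-75} - 22953 = 5 \left(- \frac{1}{75}\right) - 22953 = - \frac{1}{15} - 22953 = - \frac{344296}{15}$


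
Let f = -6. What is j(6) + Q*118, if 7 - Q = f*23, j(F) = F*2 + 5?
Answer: 17127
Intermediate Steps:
j(F) = 5 + 2*F (j(F) = 2*F + 5 = 5 + 2*F)
Q = 145 (Q = 7 - (-6)*23 = 7 - 1*(-138) = 7 + 138 = 145)
j(6) + Q*118 = (5 + 2*6) + 145*118 = (5 + 12) + 17110 = 17 + 17110 = 17127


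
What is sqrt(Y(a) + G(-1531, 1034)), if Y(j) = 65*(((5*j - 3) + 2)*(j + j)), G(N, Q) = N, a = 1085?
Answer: sqrt(765053669) ≈ 27660.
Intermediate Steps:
Y(j) = 130*j*(-1 + 5*j) (Y(j) = 65*(((-3 + 5*j) + 2)*(2*j)) = 65*((-1 + 5*j)*(2*j)) = 65*(2*j*(-1 + 5*j)) = 130*j*(-1 + 5*j))
sqrt(Y(a) + G(-1531, 1034)) = sqrt(130*1085*(-1 + 5*1085) - 1531) = sqrt(130*1085*(-1 + 5425) - 1531) = sqrt(130*1085*5424 - 1531) = sqrt(765055200 - 1531) = sqrt(765053669)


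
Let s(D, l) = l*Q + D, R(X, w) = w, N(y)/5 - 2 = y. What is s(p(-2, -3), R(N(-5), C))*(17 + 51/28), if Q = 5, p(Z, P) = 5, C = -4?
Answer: -7905/28 ≈ -282.32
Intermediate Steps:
N(y) = 10 + 5*y
s(D, l) = D + 5*l (s(D, l) = l*5 + D = 5*l + D = D + 5*l)
s(p(-2, -3), R(N(-5), C))*(17 + 51/28) = (5 + 5*(-4))*(17 + 51/28) = (5 - 20)*(17 + 51*(1/28)) = -15*(17 + 51/28) = -15*527/28 = -7905/28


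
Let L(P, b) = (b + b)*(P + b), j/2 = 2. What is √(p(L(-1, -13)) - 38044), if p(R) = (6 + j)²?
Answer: 6*I*√1054 ≈ 194.79*I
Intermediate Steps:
j = 4 (j = 2*2 = 4)
L(P, b) = 2*b*(P + b) (L(P, b) = (2*b)*(P + b) = 2*b*(P + b))
p(R) = 100 (p(R) = (6 + 4)² = 10² = 100)
√(p(L(-1, -13)) - 38044) = √(100 - 38044) = √(-37944) = 6*I*√1054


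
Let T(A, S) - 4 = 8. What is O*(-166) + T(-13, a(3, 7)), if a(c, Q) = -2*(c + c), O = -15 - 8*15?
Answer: 22422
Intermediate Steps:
O = -135 (O = -15 - 120 = -135)
a(c, Q) = -4*c
T(A, S) = 12 (T(A, S) = 4 + 8 = 12)
O*(-166) + T(-13, a(3, 7)) = -135*(-166) + 12 = 22410 + 12 = 22422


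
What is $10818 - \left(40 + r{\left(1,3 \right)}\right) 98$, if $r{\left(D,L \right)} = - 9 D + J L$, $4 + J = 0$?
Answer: $8956$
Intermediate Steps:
$J = -4$ ($J = -4 + 0 = -4$)
$r{\left(D,L \right)} = - 9 D - 4 L$
$10818 - \left(40 + r{\left(1,3 \right)}\right) 98 = 10818 - \left(40 - 21\right) 98 = 10818 - 19 \cdot 98 = 10818 - 1862 = 8956$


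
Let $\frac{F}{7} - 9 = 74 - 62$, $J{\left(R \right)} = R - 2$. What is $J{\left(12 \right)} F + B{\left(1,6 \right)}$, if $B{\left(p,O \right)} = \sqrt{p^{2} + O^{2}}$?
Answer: $1470 + \sqrt{37} \approx 1476.1$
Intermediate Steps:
$J{\left(R \right)} = -2 + R$
$B{\left(p,O \right)} = \sqrt{O^{2} + p^{2}}$
$F = 147$ ($F = 63 + 7 \left(74 - 62\right) = 63 + 7 \cdot 12 = 63 + 84 = 147$)
$J{\left(12 \right)} F + B{\left(1,6 \right)} = \left(-2 + 12\right) 147 + \sqrt{6^{2} + 1^{2}} = 10 \cdot 147 + \sqrt{36 + 1} = 1470 + \sqrt{37}$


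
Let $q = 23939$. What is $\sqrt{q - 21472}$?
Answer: $\sqrt{2467} \approx 49.669$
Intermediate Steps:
$\sqrt{q - 21472} = \sqrt{23939 - 21472} = \sqrt{2467}$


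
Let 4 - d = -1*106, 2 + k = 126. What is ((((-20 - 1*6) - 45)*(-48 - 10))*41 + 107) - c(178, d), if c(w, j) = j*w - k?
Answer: 149489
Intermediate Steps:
k = 124 (k = -2 + 126 = 124)
d = 110 (d = 4 - (-1)*106 = 4 - 1*(-106) = 4 + 106 = 110)
c(w, j) = -124 + j*w (c(w, j) = j*w - 1*124 = j*w - 124 = -124 + j*w)
((((-20 - 1*6) - 45)*(-48 - 10))*41 + 107) - c(178, d) = ((((-20 - 1*6) - 45)*(-48 - 10))*41 + 107) - (-124 + 110*178) = ((((-20 - 6) - 45)*(-58))*41 + 107) - (-124 + 19580) = (((-26 - 45)*(-58))*41 + 107) - 1*19456 = (-71*(-58)*41 + 107) - 19456 = (4118*41 + 107) - 19456 = (168838 + 107) - 19456 = 168945 - 19456 = 149489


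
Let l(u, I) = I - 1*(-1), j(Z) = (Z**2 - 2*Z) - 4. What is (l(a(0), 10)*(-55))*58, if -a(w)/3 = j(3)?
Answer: -35090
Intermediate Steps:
j(Z) = -4 + Z**2 - 2*Z
a(w) = 3 (a(w) = -3*(-4 + 3**2 - 2*3) = -3*(-4 + 9 - 6) = -3*(-1) = 3)
l(u, I) = 1 + I (l(u, I) = I + 1 = 1 + I)
(l(a(0), 10)*(-55))*58 = ((1 + 10)*(-55))*58 = (11*(-55))*58 = -605*58 = -35090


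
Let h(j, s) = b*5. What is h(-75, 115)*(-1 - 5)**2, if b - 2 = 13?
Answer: 2700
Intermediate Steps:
b = 15 (b = 2 + 13 = 15)
h(j, s) = 75 (h(j, s) = 15*5 = 75)
h(-75, 115)*(-1 - 5)**2 = 75*(-1 - 5)**2 = 75*(-6)**2 = 75*36 = 2700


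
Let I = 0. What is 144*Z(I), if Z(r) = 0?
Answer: 0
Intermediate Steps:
144*Z(I) = 144*0 = 0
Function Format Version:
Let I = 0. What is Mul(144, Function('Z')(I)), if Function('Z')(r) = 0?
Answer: 0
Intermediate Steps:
Mul(144, Function('Z')(I)) = Mul(144, 0) = 0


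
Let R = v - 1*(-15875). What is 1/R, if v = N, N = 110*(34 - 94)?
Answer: 1/9275 ≈ 0.00010782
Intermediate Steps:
N = -6600 (N = 110*(-60) = -6600)
v = -6600
R = 9275 (R = -6600 - 1*(-15875) = -6600 + 15875 = 9275)
1/R = 1/9275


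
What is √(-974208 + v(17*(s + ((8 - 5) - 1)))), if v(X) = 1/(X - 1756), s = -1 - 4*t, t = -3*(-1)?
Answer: I*√3677877779735/1943 ≈ 987.02*I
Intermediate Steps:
t = 3
s = -13 (s = -1 - 4*3 = -1 - 12 = -13)
v(X) = 1/(-1756 + X)
√(-974208 + v(17*(s + ((8 - 5) - 1)))) = √(-974208 + 1/(-1756 + 17*(-13 + ((8 - 5) - 1)))) = √(-974208 + 1/(-1756 + 17*(-13 + (3 - 1)))) = √(-974208 + 1/(-1756 + 17*(-13 + 2))) = √(-974208 + 1/(-1756 + 17*(-11))) = √(-974208 + 1/(-1756 - 187)) = √(-974208 + 1/(-1943)) = √(-974208 - 1/1943) = √(-1892886145/1943) = I*√3677877779735/1943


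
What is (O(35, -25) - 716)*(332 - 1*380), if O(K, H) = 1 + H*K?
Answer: 76320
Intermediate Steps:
(O(35, -25) - 716)*(332 - 1*380) = ((1 - 25*35) - 716)*(332 - 1*380) = ((1 - 875) - 716)*(332 - 380) = (-874 - 716)*(-48) = -1590*(-48) = 76320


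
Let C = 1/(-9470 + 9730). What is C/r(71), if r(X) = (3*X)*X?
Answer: 1/3931980 ≈ 2.5432e-7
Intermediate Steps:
r(X) = 3*X²
C = 1/260 ≈ 0.0038462
C/r(71) = 1/(260*((3*71²))) = 1/(260*((3*5041))) = (1/260)/15123 = (1/260)*(1/15123) = 1/3931980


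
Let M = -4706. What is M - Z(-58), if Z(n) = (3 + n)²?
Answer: -7731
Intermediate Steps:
M - Z(-58) = -4706 - (3 - 58)² = -4706 - 1*(-55)² = -4706 - 1*3025 = -4706 - 3025 = -7731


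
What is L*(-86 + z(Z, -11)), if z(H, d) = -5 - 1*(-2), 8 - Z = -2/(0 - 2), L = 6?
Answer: -534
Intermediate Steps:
Z = 7 (Z = 8 - (-2)/(0 - 2) = 8 - (-2)/(-2) = 8 - (-1)*(-2)/2 = 8 - 1*1 = 8 - 1 = 7)
z(H, d) = -3 (z(H, d) = -5 + 2 = -3)
L*(-86 + z(Z, -11)) = 6*(-86 - 3) = 6*(-89) = -534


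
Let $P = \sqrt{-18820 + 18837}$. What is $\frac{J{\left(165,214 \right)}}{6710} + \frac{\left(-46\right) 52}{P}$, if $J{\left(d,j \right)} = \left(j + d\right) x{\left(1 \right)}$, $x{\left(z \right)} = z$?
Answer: $\frac{379}{6710} - \frac{2392 \sqrt{17}}{17} \approx -580.09$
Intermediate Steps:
$P = \sqrt{17} \approx 4.1231$
$J{\left(d,j \right)} = d + j$ ($J{\left(d,j \right)} = \left(j + d\right) 1 = \left(d + j\right) 1 = d + j$)
$\frac{J{\left(165,214 \right)}}{6710} + \frac{\left(-46\right) 52}{P} = \frac{165 + 214}{6710} + \frac{\left(-46\right) 52}{\sqrt{17}} = 379 \cdot \frac{1}{6710} - 2392 \frac{\sqrt{17}}{17} = \frac{379}{6710} - \frac{2392 \sqrt{17}}{17}$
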